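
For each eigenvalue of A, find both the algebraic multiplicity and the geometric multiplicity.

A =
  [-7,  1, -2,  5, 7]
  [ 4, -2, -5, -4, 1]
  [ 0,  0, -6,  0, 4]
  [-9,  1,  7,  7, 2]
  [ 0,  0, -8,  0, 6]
λ = -2: alg = 3, geom = 2; λ = 2: alg = 2, geom = 1

Step 1 — factor the characteristic polynomial to read off the algebraic multiplicities:
  χ_A(x) = (x - 2)^2*(x + 2)^3

Step 2 — compute geometric multiplicities via the rank-nullity identity g(λ) = n − rank(A − λI):
  rank(A − (-2)·I) = 3, so dim ker(A − (-2)·I) = n − 3 = 2
  rank(A − (2)·I) = 4, so dim ker(A − (2)·I) = n − 4 = 1

Summary:
  λ = -2: algebraic multiplicity = 3, geometric multiplicity = 2
  λ = 2: algebraic multiplicity = 2, geometric multiplicity = 1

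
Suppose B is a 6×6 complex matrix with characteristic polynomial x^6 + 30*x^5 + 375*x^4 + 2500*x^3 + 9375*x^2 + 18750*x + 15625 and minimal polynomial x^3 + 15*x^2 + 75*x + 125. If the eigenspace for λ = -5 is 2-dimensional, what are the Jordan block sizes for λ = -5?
Block sizes for λ = -5: [3, 3]

Step 1 — from the characteristic polynomial, algebraic multiplicity of λ = -5 is 6. From dim ker(B − (-5)·I) = 2, there are exactly 2 Jordan blocks for λ = -5.
Step 2 — from the minimal polynomial, the factor (x + 5)^3 tells us the largest block for λ = -5 has size 3.
Step 3 — with total size 6, 2 blocks, and largest block 3, the block sizes (in nonincreasing order) are [3, 3].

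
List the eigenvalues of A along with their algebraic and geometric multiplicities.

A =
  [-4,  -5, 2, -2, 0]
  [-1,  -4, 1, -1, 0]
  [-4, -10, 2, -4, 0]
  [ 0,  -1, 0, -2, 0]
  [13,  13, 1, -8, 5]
λ = -2: alg = 4, geom = 2; λ = 5: alg = 1, geom = 1

Step 1 — factor the characteristic polynomial to read off the algebraic multiplicities:
  χ_A(x) = (x - 5)*(x + 2)^4

Step 2 — compute geometric multiplicities via the rank-nullity identity g(λ) = n − rank(A − λI):
  rank(A − (-2)·I) = 3, so dim ker(A − (-2)·I) = n − 3 = 2
  rank(A − (5)·I) = 4, so dim ker(A − (5)·I) = n − 4 = 1

Summary:
  λ = -2: algebraic multiplicity = 4, geometric multiplicity = 2
  λ = 5: algebraic multiplicity = 1, geometric multiplicity = 1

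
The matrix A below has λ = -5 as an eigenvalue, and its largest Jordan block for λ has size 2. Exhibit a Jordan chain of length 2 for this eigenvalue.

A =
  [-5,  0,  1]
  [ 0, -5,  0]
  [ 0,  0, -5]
A Jordan chain for λ = -5 of length 2:
v_1 = (1, 0, 0)ᵀ
v_2 = (0, 0, 1)ᵀ

Let N = A − (-5)·I. We want v_2 with N^2 v_2 = 0 but N^1 v_2 ≠ 0; then v_{j-1} := N · v_j for j = 2, …, 2.

Pick v_2 = (0, 0, 1)ᵀ.
Then v_1 = N · v_2 = (1, 0, 0)ᵀ.

Sanity check: (A − (-5)·I) v_1 = (0, 0, 0)ᵀ = 0. ✓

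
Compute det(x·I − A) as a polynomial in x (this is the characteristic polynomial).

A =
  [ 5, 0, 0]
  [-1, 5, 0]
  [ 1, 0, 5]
x^3 - 15*x^2 + 75*x - 125

Expanding det(x·I − A) (e.g. by cofactor expansion or by noting that A is similar to its Jordan form J, which has the same characteristic polynomial as A) gives
  χ_A(x) = x^3 - 15*x^2 + 75*x - 125
which factors as (x - 5)^3. The eigenvalues (with algebraic multiplicities) are λ = 5 with multiplicity 3.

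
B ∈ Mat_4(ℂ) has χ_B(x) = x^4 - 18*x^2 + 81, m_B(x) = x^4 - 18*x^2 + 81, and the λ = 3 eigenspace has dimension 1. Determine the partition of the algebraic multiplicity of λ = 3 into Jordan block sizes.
Block sizes for λ = 3: [2]

Step 1 — from the characteristic polynomial, algebraic multiplicity of λ = 3 is 2. From dim ker(B − (3)·I) = 1, there are exactly 1 Jordan blocks for λ = 3.
Step 2 — from the minimal polynomial, the factor (x − 3)^2 tells us the largest block for λ = 3 has size 2.
Step 3 — with total size 2, 1 blocks, and largest block 2, the block sizes (in nonincreasing order) are [2].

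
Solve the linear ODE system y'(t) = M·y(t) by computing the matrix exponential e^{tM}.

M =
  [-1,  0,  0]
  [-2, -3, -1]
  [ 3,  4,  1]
e^{tM} =
  [exp(-t), 0, 0]
  [t^2*exp(-t)/2 - 2*t*exp(-t), -2*t*exp(-t) + exp(-t), -t*exp(-t)]
  [-t^2*exp(-t) + 3*t*exp(-t), 4*t*exp(-t), 2*t*exp(-t) + exp(-t)]

Strategy: write M = P · J · P⁻¹ where J is a Jordan canonical form, so e^{tM} = P · e^{tJ} · P⁻¹, and e^{tJ} can be computed block-by-block.

M has Jordan form
J =
  [-1,  1,  0]
  [ 0, -1,  1]
  [ 0,  0, -1]
(up to reordering of blocks).

Per-block formulas:
  For a 3×3 Jordan block J_3(-1): exp(t · J_3(-1)) = e^(-1t)·(I + t·N + (t^2/2)·N^2), where N is the 3×3 nilpotent shift.

After assembling e^{tJ} and conjugating by P, we get:

e^{tM} =
  [exp(-t), 0, 0]
  [t^2*exp(-t)/2 - 2*t*exp(-t), -2*t*exp(-t) + exp(-t), -t*exp(-t)]
  [-t^2*exp(-t) + 3*t*exp(-t), 4*t*exp(-t), 2*t*exp(-t) + exp(-t)]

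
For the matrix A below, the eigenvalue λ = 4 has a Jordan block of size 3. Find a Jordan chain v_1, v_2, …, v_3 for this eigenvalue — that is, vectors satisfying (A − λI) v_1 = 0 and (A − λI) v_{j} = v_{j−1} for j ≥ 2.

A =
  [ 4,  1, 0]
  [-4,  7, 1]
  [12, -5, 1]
A Jordan chain for λ = 4 of length 3:
v_1 = (-4, 0, -16)ᵀ
v_2 = (0, -4, 12)ᵀ
v_3 = (1, 0, 0)ᵀ

Let N = A − (4)·I. We want v_3 with N^3 v_3 = 0 but N^2 v_3 ≠ 0; then v_{j-1} := N · v_j for j = 3, …, 2.

Pick v_3 = (1, 0, 0)ᵀ.
Then v_2 = N · v_3 = (0, -4, 12)ᵀ.
Then v_1 = N · v_2 = (-4, 0, -16)ᵀ.

Sanity check: (A − (4)·I) v_1 = (0, 0, 0)ᵀ = 0. ✓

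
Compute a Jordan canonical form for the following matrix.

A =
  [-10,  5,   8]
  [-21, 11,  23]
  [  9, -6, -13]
J_3(-4)

The characteristic polynomial is
  det(x·I − A) = x^3 + 12*x^2 + 48*x + 64 = (x + 4)^3

Eigenvalues and multiplicities (the geometric multiplicity of λ is n − rank(A − λI), which equals the number of Jordan blocks for λ):
  λ = -4: algebraic multiplicity = 3, geometric multiplicity = 1

Determining the block sizes for each eigenvalue:
  λ = -4: one block (gm = 1), so the single block has size am = 3 → block sizes [3]

Assembling the blocks gives a Jordan form
J =
  [-4,  1,  0]
  [ 0, -4,  1]
  [ 0,  0, -4]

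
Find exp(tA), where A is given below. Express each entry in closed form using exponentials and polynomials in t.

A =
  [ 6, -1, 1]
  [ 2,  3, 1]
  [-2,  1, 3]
e^{tA} =
  [2*t*exp(4*t) + exp(4*t), -t*exp(4*t), t*exp(4*t)]
  [2*t*exp(4*t), -t*exp(4*t) + exp(4*t), t*exp(4*t)]
  [-2*t*exp(4*t), t*exp(4*t), -t*exp(4*t) + exp(4*t)]

Strategy: write A = P · J · P⁻¹ where J is a Jordan canonical form, so e^{tA} = P · e^{tJ} · P⁻¹, and e^{tJ} can be computed block-by-block.

A has Jordan form
J =
  [4, 1, 0]
  [0, 4, 0]
  [0, 0, 4]
(up to reordering of blocks).

Per-block formulas:
  For a 1×1 block at λ = 4: exp(t · [4]) = [e^(4t)].
  For a 2×2 Jordan block J_2(4): exp(t · J_2(4)) = e^(4t)·(I + t·N), where N is the 2×2 nilpotent shift.

After assembling e^{tJ} and conjugating by P, we get:

e^{tA} =
  [2*t*exp(4*t) + exp(4*t), -t*exp(4*t), t*exp(4*t)]
  [2*t*exp(4*t), -t*exp(4*t) + exp(4*t), t*exp(4*t)]
  [-2*t*exp(4*t), t*exp(4*t), -t*exp(4*t) + exp(4*t)]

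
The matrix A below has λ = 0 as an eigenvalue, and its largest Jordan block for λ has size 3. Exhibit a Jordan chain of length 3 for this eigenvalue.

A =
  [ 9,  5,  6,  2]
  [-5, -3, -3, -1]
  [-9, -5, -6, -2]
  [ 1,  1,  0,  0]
A Jordan chain for λ = 0 of length 3:
v_1 = (4, -4, -4, 4)ᵀ
v_2 = (9, -5, -9, 1)ᵀ
v_3 = (1, 0, 0, 0)ᵀ

Let N = A − (0)·I. We want v_3 with N^3 v_3 = 0 but N^2 v_3 ≠ 0; then v_{j-1} := N · v_j for j = 3, …, 2.

Pick v_3 = (1, 0, 0, 0)ᵀ.
Then v_2 = N · v_3 = (9, -5, -9, 1)ᵀ.
Then v_1 = N · v_2 = (4, -4, -4, 4)ᵀ.

Sanity check: (A − (0)·I) v_1 = (0, 0, 0, 0)ᵀ = 0. ✓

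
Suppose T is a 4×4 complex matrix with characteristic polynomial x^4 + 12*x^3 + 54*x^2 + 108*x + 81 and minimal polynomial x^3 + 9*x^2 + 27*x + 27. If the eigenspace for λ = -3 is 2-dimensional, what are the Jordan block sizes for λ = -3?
Block sizes for λ = -3: [3, 1]

Step 1 — from the characteristic polynomial, algebraic multiplicity of λ = -3 is 4. From dim ker(T − (-3)·I) = 2, there are exactly 2 Jordan blocks for λ = -3.
Step 2 — from the minimal polynomial, the factor (x + 3)^3 tells us the largest block for λ = -3 has size 3.
Step 3 — with total size 4, 2 blocks, and largest block 3, the block sizes (in nonincreasing order) are [3, 1].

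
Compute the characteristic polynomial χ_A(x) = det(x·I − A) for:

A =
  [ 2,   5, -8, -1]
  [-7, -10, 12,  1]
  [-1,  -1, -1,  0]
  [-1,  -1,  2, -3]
x^4 + 12*x^3 + 54*x^2 + 108*x + 81

Expanding det(x·I − A) (e.g. by cofactor expansion or by noting that A is similar to its Jordan form J, which has the same characteristic polynomial as A) gives
  χ_A(x) = x^4 + 12*x^3 + 54*x^2 + 108*x + 81
which factors as (x + 3)^4. The eigenvalues (with algebraic multiplicities) are λ = -3 with multiplicity 4.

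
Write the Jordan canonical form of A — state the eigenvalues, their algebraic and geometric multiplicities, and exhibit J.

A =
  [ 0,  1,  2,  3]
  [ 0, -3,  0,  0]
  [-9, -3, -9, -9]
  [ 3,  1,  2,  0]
J_2(-3) ⊕ J_1(-3) ⊕ J_1(-3)

The characteristic polynomial is
  det(x·I − A) = x^4 + 12*x^3 + 54*x^2 + 108*x + 81 = (x + 3)^4

Eigenvalues and multiplicities (the geometric multiplicity of λ is n − rank(A − λI), which equals the number of Jordan blocks for λ):
  λ = -3: algebraic multiplicity = 4, geometric multiplicity = 3

Determining the block sizes for each eigenvalue:
  λ = -3: 3 blocks summing to 4 forces exactly one block of size 2 and the rest size 1 → block sizes [2, 1, 1]

Assembling the blocks gives a Jordan form
J =
  [-3,  1,  0,  0]
  [ 0, -3,  0,  0]
  [ 0,  0, -3,  0]
  [ 0,  0,  0, -3]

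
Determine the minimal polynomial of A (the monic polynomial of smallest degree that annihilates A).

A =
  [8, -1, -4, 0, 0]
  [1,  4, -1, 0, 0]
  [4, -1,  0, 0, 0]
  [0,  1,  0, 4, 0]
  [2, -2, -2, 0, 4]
x^3 - 12*x^2 + 48*x - 64

The characteristic polynomial is χ_A(x) = (x - 4)^5, so the eigenvalues are known. The minimal polynomial is
  m_A(x) = Π_λ (x − λ)^{k_λ}
where k_λ is the size of the *largest* Jordan block for λ (equivalently, the smallest k with (A − λI)^k v = 0 for every generalised eigenvector v of λ).

  λ = 4: largest Jordan block has size 3, contributing (x − 4)^3

So m_A(x) = (x - 4)^3 = x^3 - 12*x^2 + 48*x - 64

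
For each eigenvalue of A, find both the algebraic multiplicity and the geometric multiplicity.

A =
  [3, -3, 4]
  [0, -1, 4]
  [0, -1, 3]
λ = 1: alg = 2, geom = 1; λ = 3: alg = 1, geom = 1

Step 1 — factor the characteristic polynomial to read off the algebraic multiplicities:
  χ_A(x) = (x - 3)*(x - 1)^2

Step 2 — compute geometric multiplicities via the rank-nullity identity g(λ) = n − rank(A − λI):
  rank(A − (1)·I) = 2, so dim ker(A − (1)·I) = n − 2 = 1
  rank(A − (3)·I) = 2, so dim ker(A − (3)·I) = n − 2 = 1

Summary:
  λ = 1: algebraic multiplicity = 2, geometric multiplicity = 1
  λ = 3: algebraic multiplicity = 1, geometric multiplicity = 1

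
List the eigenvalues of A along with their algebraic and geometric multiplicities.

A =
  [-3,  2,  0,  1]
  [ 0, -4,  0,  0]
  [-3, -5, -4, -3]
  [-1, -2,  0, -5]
λ = -4: alg = 4, geom = 2

Step 1 — factor the characteristic polynomial to read off the algebraic multiplicities:
  χ_A(x) = (x + 4)^4

Step 2 — compute geometric multiplicities via the rank-nullity identity g(λ) = n − rank(A − λI):
  rank(A − (-4)·I) = 2, so dim ker(A − (-4)·I) = n − 2 = 2

Summary:
  λ = -4: algebraic multiplicity = 4, geometric multiplicity = 2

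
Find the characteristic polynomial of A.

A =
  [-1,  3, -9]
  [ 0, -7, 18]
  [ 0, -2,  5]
x^3 + 3*x^2 + 3*x + 1

Expanding det(x·I − A) (e.g. by cofactor expansion or by noting that A is similar to its Jordan form J, which has the same characteristic polynomial as A) gives
  χ_A(x) = x^3 + 3*x^2 + 3*x + 1
which factors as (x + 1)^3. The eigenvalues (with algebraic multiplicities) are λ = -1 with multiplicity 3.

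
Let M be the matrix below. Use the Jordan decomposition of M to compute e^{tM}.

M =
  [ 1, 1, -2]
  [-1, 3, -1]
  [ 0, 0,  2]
e^{tM} =
  [-t*exp(2*t) + exp(2*t), t*exp(2*t), t^2*exp(2*t)/2 - 2*t*exp(2*t)]
  [-t*exp(2*t), t*exp(2*t) + exp(2*t), t^2*exp(2*t)/2 - t*exp(2*t)]
  [0, 0, exp(2*t)]

Strategy: write M = P · J · P⁻¹ where J is a Jordan canonical form, so e^{tM} = P · e^{tJ} · P⁻¹, and e^{tJ} can be computed block-by-block.

M has Jordan form
J =
  [2, 1, 0]
  [0, 2, 1]
  [0, 0, 2]
(up to reordering of blocks).

Per-block formulas:
  For a 3×3 Jordan block J_3(2): exp(t · J_3(2)) = e^(2t)·(I + t·N + (t^2/2)·N^2), where N is the 3×3 nilpotent shift.

After assembling e^{tJ} and conjugating by P, we get:

e^{tM} =
  [-t*exp(2*t) + exp(2*t), t*exp(2*t), t^2*exp(2*t)/2 - 2*t*exp(2*t)]
  [-t*exp(2*t), t*exp(2*t) + exp(2*t), t^2*exp(2*t)/2 - t*exp(2*t)]
  [0, 0, exp(2*t)]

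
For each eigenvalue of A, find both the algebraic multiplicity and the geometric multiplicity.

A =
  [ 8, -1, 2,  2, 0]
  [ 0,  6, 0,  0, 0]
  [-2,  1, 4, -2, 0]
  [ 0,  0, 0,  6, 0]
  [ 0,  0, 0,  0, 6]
λ = 6: alg = 5, geom = 4

Step 1 — factor the characteristic polynomial to read off the algebraic multiplicities:
  χ_A(x) = (x - 6)^5

Step 2 — compute geometric multiplicities via the rank-nullity identity g(λ) = n − rank(A − λI):
  rank(A − (6)·I) = 1, so dim ker(A − (6)·I) = n − 1 = 4

Summary:
  λ = 6: algebraic multiplicity = 5, geometric multiplicity = 4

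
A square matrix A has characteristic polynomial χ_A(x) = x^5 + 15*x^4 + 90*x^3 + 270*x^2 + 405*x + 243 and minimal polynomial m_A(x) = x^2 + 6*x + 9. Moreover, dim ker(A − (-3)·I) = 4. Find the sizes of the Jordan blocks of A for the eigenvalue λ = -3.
Block sizes for λ = -3: [2, 1, 1, 1]

Step 1 — from the characteristic polynomial, algebraic multiplicity of λ = -3 is 5. From dim ker(A − (-3)·I) = 4, there are exactly 4 Jordan blocks for λ = -3.
Step 2 — from the minimal polynomial, the factor (x + 3)^2 tells us the largest block for λ = -3 has size 2.
Step 3 — with total size 5, 4 blocks, and largest block 2, the block sizes (in nonincreasing order) are [2, 1, 1, 1].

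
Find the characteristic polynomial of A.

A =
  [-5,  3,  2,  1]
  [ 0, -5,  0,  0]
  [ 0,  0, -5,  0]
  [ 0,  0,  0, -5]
x^4 + 20*x^3 + 150*x^2 + 500*x + 625

Expanding det(x·I − A) (e.g. by cofactor expansion or by noting that A is similar to its Jordan form J, which has the same characteristic polynomial as A) gives
  χ_A(x) = x^4 + 20*x^3 + 150*x^2 + 500*x + 625
which factors as (x + 5)^4. The eigenvalues (with algebraic multiplicities) are λ = -5 with multiplicity 4.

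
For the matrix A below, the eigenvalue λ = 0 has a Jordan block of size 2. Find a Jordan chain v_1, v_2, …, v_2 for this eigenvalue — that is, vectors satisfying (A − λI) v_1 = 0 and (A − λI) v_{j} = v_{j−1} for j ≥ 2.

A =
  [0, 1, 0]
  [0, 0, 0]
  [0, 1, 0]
A Jordan chain for λ = 0 of length 2:
v_1 = (1, 0, 1)ᵀ
v_2 = (0, 1, 0)ᵀ

Let N = A − (0)·I. We want v_2 with N^2 v_2 = 0 but N^1 v_2 ≠ 0; then v_{j-1} := N · v_j for j = 2, …, 2.

Pick v_2 = (0, 1, 0)ᵀ.
Then v_1 = N · v_2 = (1, 0, 1)ᵀ.

Sanity check: (A − (0)·I) v_1 = (0, 0, 0)ᵀ = 0. ✓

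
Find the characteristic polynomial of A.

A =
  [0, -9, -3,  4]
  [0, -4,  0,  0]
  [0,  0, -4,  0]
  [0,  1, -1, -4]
x^4 + 12*x^3 + 48*x^2 + 64*x

Expanding det(x·I − A) (e.g. by cofactor expansion or by noting that A is similar to its Jordan form J, which has the same characteristic polynomial as A) gives
  χ_A(x) = x^4 + 12*x^3 + 48*x^2 + 64*x
which factors as x*(x + 4)^3. The eigenvalues (with algebraic multiplicities) are λ = -4 with multiplicity 3, λ = 0 with multiplicity 1.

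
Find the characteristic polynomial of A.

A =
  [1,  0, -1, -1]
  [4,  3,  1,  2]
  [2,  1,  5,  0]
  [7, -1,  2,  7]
x^4 - 16*x^3 + 96*x^2 - 256*x + 256

Expanding det(x·I − A) (e.g. by cofactor expansion or by noting that A is similar to its Jordan form J, which has the same characteristic polynomial as A) gives
  χ_A(x) = x^4 - 16*x^3 + 96*x^2 - 256*x + 256
which factors as (x - 4)^4. The eigenvalues (with algebraic multiplicities) are λ = 4 with multiplicity 4.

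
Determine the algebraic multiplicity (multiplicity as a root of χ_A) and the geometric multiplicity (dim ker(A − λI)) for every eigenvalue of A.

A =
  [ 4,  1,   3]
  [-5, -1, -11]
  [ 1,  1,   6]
λ = 3: alg = 3, geom = 1

Step 1 — factor the characteristic polynomial to read off the algebraic multiplicities:
  χ_A(x) = (x - 3)^3

Step 2 — compute geometric multiplicities via the rank-nullity identity g(λ) = n − rank(A − λI):
  rank(A − (3)·I) = 2, so dim ker(A − (3)·I) = n − 2 = 1

Summary:
  λ = 3: algebraic multiplicity = 3, geometric multiplicity = 1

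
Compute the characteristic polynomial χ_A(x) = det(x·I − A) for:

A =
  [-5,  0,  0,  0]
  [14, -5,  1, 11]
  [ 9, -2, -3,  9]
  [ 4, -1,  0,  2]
x^4 + 11*x^3 + 42*x^2 + 68*x + 40

Expanding det(x·I − A) (e.g. by cofactor expansion or by noting that A is similar to its Jordan form J, which has the same characteristic polynomial as A) gives
  χ_A(x) = x^4 + 11*x^3 + 42*x^2 + 68*x + 40
which factors as (x + 2)^3*(x + 5). The eigenvalues (with algebraic multiplicities) are λ = -5 with multiplicity 1, λ = -2 with multiplicity 3.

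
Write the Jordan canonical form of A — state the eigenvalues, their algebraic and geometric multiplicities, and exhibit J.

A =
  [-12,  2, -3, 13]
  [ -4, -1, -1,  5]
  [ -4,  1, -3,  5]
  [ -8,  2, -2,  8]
J_3(-2) ⊕ J_1(-2)

The characteristic polynomial is
  det(x·I − A) = x^4 + 8*x^3 + 24*x^2 + 32*x + 16 = (x + 2)^4

Eigenvalues and multiplicities (the geometric multiplicity of λ is n − rank(A − λI), which equals the number of Jordan blocks for λ):
  λ = -2: algebraic multiplicity = 4, geometric multiplicity = 2

Determining the block sizes for each eigenvalue:
  λ = -2: with am = 4 and gm = 2, the partition is not yet determined (e.g. several partitions of 4 into 2 parts exist). Let N = A − (-2)·I. Computing rank(N^1) = 2, rank(N^2) = 1, rank(N^3) = 0; the number of blocks of size ≥ j is rank(N^{j−1}) − rank(N^j), giving [2, 1, 1]. So we have 1 block(s) of size 3, 1 block(s) of size 1 → block sizes [3, 1]

Assembling the blocks gives a Jordan form
J =
  [-2,  1,  0,  0]
  [ 0, -2,  1,  0]
  [ 0,  0, -2,  0]
  [ 0,  0,  0, -2]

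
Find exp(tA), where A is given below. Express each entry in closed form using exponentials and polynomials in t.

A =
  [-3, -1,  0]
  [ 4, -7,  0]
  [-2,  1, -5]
e^{tA} =
  [2*t*exp(-5*t) + exp(-5*t), -t*exp(-5*t), 0]
  [4*t*exp(-5*t), -2*t*exp(-5*t) + exp(-5*t), 0]
  [-2*t*exp(-5*t), t*exp(-5*t), exp(-5*t)]

Strategy: write A = P · J · P⁻¹ where J is a Jordan canonical form, so e^{tA} = P · e^{tJ} · P⁻¹, and e^{tJ} can be computed block-by-block.

A has Jordan form
J =
  [-5,  1,  0]
  [ 0, -5,  0]
  [ 0,  0, -5]
(up to reordering of blocks).

Per-block formulas:
  For a 2×2 Jordan block J_2(-5): exp(t · J_2(-5)) = e^(-5t)·(I + t·N), where N is the 2×2 nilpotent shift.
  For a 1×1 block at λ = -5: exp(t · [-5]) = [e^(-5t)].

After assembling e^{tJ} and conjugating by P, we get:

e^{tA} =
  [2*t*exp(-5*t) + exp(-5*t), -t*exp(-5*t), 0]
  [4*t*exp(-5*t), -2*t*exp(-5*t) + exp(-5*t), 0]
  [-2*t*exp(-5*t), t*exp(-5*t), exp(-5*t)]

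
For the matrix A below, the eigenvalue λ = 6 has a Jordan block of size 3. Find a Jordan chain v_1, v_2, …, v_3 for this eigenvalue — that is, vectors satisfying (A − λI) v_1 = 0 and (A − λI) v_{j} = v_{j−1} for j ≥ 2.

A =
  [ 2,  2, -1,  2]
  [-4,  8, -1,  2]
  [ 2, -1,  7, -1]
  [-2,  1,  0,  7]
A Jordan chain for λ = 6 of length 3:
v_1 = (2, 2, 0, 2)ᵀ
v_2 = (-4, -4, 2, -2)ᵀ
v_3 = (1, 0, 0, 0)ᵀ

Let N = A − (6)·I. We want v_3 with N^3 v_3 = 0 but N^2 v_3 ≠ 0; then v_{j-1} := N · v_j for j = 3, …, 2.

Pick v_3 = (1, 0, 0, 0)ᵀ.
Then v_2 = N · v_3 = (-4, -4, 2, -2)ᵀ.
Then v_1 = N · v_2 = (2, 2, 0, 2)ᵀ.

Sanity check: (A − (6)·I) v_1 = (0, 0, 0, 0)ᵀ = 0. ✓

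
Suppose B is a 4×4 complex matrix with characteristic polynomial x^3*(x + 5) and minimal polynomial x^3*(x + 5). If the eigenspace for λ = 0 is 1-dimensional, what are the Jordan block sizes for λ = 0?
Block sizes for λ = 0: [3]

Step 1 — from the characteristic polynomial, algebraic multiplicity of λ = 0 is 3. From dim ker(B − (0)·I) = 1, there are exactly 1 Jordan blocks for λ = 0.
Step 2 — from the minimal polynomial, the factor (x − 0)^3 tells us the largest block for λ = 0 has size 3.
Step 3 — with total size 3, 1 blocks, and largest block 3, the block sizes (in nonincreasing order) are [3].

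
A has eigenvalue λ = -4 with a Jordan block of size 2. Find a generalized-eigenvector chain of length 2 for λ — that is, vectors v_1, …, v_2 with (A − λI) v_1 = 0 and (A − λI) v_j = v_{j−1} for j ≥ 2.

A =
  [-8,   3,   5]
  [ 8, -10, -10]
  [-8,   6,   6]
A Jordan chain for λ = -4 of length 2:
v_1 = (-4, 8, -8)ᵀ
v_2 = (1, 0, 0)ᵀ

Let N = A − (-4)·I. We want v_2 with N^2 v_2 = 0 but N^1 v_2 ≠ 0; then v_{j-1} := N · v_j for j = 2, …, 2.

Pick v_2 = (1, 0, 0)ᵀ.
Then v_1 = N · v_2 = (-4, 8, -8)ᵀ.

Sanity check: (A − (-4)·I) v_1 = (0, 0, 0)ᵀ = 0. ✓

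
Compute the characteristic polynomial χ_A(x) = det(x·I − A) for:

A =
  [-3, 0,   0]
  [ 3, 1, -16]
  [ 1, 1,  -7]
x^3 + 9*x^2 + 27*x + 27

Expanding det(x·I − A) (e.g. by cofactor expansion or by noting that A is similar to its Jordan form J, which has the same characteristic polynomial as A) gives
  χ_A(x) = x^3 + 9*x^2 + 27*x + 27
which factors as (x + 3)^3. The eigenvalues (with algebraic multiplicities) are λ = -3 with multiplicity 3.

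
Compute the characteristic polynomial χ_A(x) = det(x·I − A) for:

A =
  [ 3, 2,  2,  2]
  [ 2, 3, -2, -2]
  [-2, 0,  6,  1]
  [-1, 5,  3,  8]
x^4 - 20*x^3 + 150*x^2 - 500*x + 625

Expanding det(x·I − A) (e.g. by cofactor expansion or by noting that A is similar to its Jordan form J, which has the same characteristic polynomial as A) gives
  χ_A(x) = x^4 - 20*x^3 + 150*x^2 - 500*x + 625
which factors as (x - 5)^4. The eigenvalues (with algebraic multiplicities) are λ = 5 with multiplicity 4.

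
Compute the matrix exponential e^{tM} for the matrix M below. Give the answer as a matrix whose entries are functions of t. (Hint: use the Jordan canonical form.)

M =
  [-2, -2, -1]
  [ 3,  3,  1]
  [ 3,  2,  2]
e^{tM} =
  [-3*t*exp(t) + exp(t), -2*t*exp(t), -t*exp(t)]
  [3*t*exp(t), 2*t*exp(t) + exp(t), t*exp(t)]
  [3*t*exp(t), 2*t*exp(t), t*exp(t) + exp(t)]

Strategy: write M = P · J · P⁻¹ where J is a Jordan canonical form, so e^{tM} = P · e^{tJ} · P⁻¹, and e^{tJ} can be computed block-by-block.

M has Jordan form
J =
  [1, 1, 0]
  [0, 1, 0]
  [0, 0, 1]
(up to reordering of blocks).

Per-block formulas:
  For a 1×1 block at λ = 1: exp(t · [1]) = [e^(1t)].
  For a 2×2 Jordan block J_2(1): exp(t · J_2(1)) = e^(1t)·(I + t·N), where N is the 2×2 nilpotent shift.

After assembling e^{tJ} and conjugating by P, we get:

e^{tM} =
  [-3*t*exp(t) + exp(t), -2*t*exp(t), -t*exp(t)]
  [3*t*exp(t), 2*t*exp(t) + exp(t), t*exp(t)]
  [3*t*exp(t), 2*t*exp(t), t*exp(t) + exp(t)]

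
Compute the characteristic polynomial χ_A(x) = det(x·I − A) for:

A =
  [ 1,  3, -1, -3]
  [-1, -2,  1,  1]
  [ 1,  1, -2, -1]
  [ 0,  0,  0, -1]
x^4 + 4*x^3 + 6*x^2 + 4*x + 1

Expanding det(x·I − A) (e.g. by cofactor expansion or by noting that A is similar to its Jordan form J, which has the same characteristic polynomial as A) gives
  χ_A(x) = x^4 + 4*x^3 + 6*x^2 + 4*x + 1
which factors as (x + 1)^4. The eigenvalues (with algebraic multiplicities) are λ = -1 with multiplicity 4.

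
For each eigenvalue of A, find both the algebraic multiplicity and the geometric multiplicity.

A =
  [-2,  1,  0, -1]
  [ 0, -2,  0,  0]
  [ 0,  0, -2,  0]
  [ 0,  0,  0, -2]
λ = -2: alg = 4, geom = 3

Step 1 — factor the characteristic polynomial to read off the algebraic multiplicities:
  χ_A(x) = (x + 2)^4

Step 2 — compute geometric multiplicities via the rank-nullity identity g(λ) = n − rank(A − λI):
  rank(A − (-2)·I) = 1, so dim ker(A − (-2)·I) = n − 1 = 3

Summary:
  λ = -2: algebraic multiplicity = 4, geometric multiplicity = 3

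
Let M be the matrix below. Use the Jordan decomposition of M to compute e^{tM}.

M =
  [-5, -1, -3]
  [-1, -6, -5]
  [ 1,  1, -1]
e^{tM} =
  [-t^2*exp(-4*t)/2 - t*exp(-4*t) + exp(-4*t), -t*exp(-4*t), -t^2*exp(-4*t)/2 - 3*t*exp(-4*t)]
  [-t^2*exp(-4*t) - t*exp(-4*t), -2*t*exp(-4*t) + exp(-4*t), -t^2*exp(-4*t) - 5*t*exp(-4*t)]
  [t^2*exp(-4*t)/2 + t*exp(-4*t), t*exp(-4*t), t^2*exp(-4*t)/2 + 3*t*exp(-4*t) + exp(-4*t)]

Strategy: write M = P · J · P⁻¹ where J is a Jordan canonical form, so e^{tM} = P · e^{tJ} · P⁻¹, and e^{tJ} can be computed block-by-block.

M has Jordan form
J =
  [-4,  1,  0]
  [ 0, -4,  1]
  [ 0,  0, -4]
(up to reordering of blocks).

Per-block formulas:
  For a 3×3 Jordan block J_3(-4): exp(t · J_3(-4)) = e^(-4t)·(I + t·N + (t^2/2)·N^2), where N is the 3×3 nilpotent shift.

After assembling e^{tJ} and conjugating by P, we get:

e^{tM} =
  [-t^2*exp(-4*t)/2 - t*exp(-4*t) + exp(-4*t), -t*exp(-4*t), -t^2*exp(-4*t)/2 - 3*t*exp(-4*t)]
  [-t^2*exp(-4*t) - t*exp(-4*t), -2*t*exp(-4*t) + exp(-4*t), -t^2*exp(-4*t) - 5*t*exp(-4*t)]
  [t^2*exp(-4*t)/2 + t*exp(-4*t), t*exp(-4*t), t^2*exp(-4*t)/2 + 3*t*exp(-4*t) + exp(-4*t)]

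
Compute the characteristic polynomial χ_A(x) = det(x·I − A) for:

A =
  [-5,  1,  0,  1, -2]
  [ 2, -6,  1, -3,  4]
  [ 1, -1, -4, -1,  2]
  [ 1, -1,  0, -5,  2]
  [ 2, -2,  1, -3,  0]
x^5 + 20*x^4 + 160*x^3 + 640*x^2 + 1280*x + 1024

Expanding det(x·I − A) (e.g. by cofactor expansion or by noting that A is similar to its Jordan form J, which has the same characteristic polynomial as A) gives
  χ_A(x) = x^5 + 20*x^4 + 160*x^3 + 640*x^2 + 1280*x + 1024
which factors as (x + 4)^5. The eigenvalues (with algebraic multiplicities) are λ = -4 with multiplicity 5.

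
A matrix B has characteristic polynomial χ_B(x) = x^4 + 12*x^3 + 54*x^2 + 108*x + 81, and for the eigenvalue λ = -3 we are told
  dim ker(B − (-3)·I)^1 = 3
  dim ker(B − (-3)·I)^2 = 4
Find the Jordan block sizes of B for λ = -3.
Block sizes for λ = -3: [2, 1, 1]

From the dimensions of kernels of powers, the number of Jordan blocks of size at least j is d_j − d_{j−1} where d_j = dim ker(N^j) (with d_0 = 0). Computing the differences gives [3, 1].
The number of blocks of size exactly k is (#blocks of size ≥ k) − (#blocks of size ≥ k + 1), so the partition is: 2 block(s) of size 1, 1 block(s) of size 2.
In nonincreasing order the block sizes are [2, 1, 1].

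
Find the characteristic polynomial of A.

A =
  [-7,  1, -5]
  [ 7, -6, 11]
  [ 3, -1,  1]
x^3 + 12*x^2 + 48*x + 64

Expanding det(x·I − A) (e.g. by cofactor expansion or by noting that A is similar to its Jordan form J, which has the same characteristic polynomial as A) gives
  χ_A(x) = x^3 + 12*x^2 + 48*x + 64
which factors as (x + 4)^3. The eigenvalues (with algebraic multiplicities) are λ = -4 with multiplicity 3.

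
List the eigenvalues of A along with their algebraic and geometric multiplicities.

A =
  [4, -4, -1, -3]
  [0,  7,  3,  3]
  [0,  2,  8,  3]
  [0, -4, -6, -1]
λ = 4: alg = 2, geom = 1; λ = 5: alg = 2, geom = 2

Step 1 — factor the characteristic polynomial to read off the algebraic multiplicities:
  χ_A(x) = (x - 5)^2*(x - 4)^2

Step 2 — compute geometric multiplicities via the rank-nullity identity g(λ) = n − rank(A − λI):
  rank(A − (4)·I) = 3, so dim ker(A − (4)·I) = n − 3 = 1
  rank(A − (5)·I) = 2, so dim ker(A − (5)·I) = n − 2 = 2

Summary:
  λ = 4: algebraic multiplicity = 2, geometric multiplicity = 1
  λ = 5: algebraic multiplicity = 2, geometric multiplicity = 2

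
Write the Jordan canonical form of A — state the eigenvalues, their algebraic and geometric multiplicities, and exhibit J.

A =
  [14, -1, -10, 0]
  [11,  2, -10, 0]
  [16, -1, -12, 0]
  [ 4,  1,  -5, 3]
J_1(-2) ⊕ J_2(3) ⊕ J_1(3)

The characteristic polynomial is
  det(x·I − A) = x^4 - 7*x^3 + 9*x^2 + 27*x - 54 = (x - 3)^3*(x + 2)

Eigenvalues and multiplicities (the geometric multiplicity of λ is n − rank(A − λI), which equals the number of Jordan blocks for λ):
  λ = -2: algebraic multiplicity = 1, geometric multiplicity = 1
  λ = 3: algebraic multiplicity = 3, geometric multiplicity = 2

Determining the block sizes for each eigenvalue:
  λ = -2: one block (gm = 1), so the single block has size am = 1 → block sizes [1]
  λ = 3: 2 blocks summing to 3 forces exactly one block of size 2 and the rest size 1 → block sizes [2, 1]

Assembling the blocks gives a Jordan form
J =
  [-2, 0, 0, 0]
  [ 0, 3, 1, 0]
  [ 0, 0, 3, 0]
  [ 0, 0, 0, 3]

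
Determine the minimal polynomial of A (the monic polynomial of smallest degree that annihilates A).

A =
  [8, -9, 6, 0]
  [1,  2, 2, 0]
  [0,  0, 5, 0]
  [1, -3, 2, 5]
x^2 - 10*x + 25

The characteristic polynomial is χ_A(x) = (x - 5)^4, so the eigenvalues are known. The minimal polynomial is
  m_A(x) = Π_λ (x − λ)^{k_λ}
where k_λ is the size of the *largest* Jordan block for λ (equivalently, the smallest k with (A − λI)^k v = 0 for every generalised eigenvector v of λ).

  λ = 5: largest Jordan block has size 2, contributing (x − 5)^2

So m_A(x) = (x - 5)^2 = x^2 - 10*x + 25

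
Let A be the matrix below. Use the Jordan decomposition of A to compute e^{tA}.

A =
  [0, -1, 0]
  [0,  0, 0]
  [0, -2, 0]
e^{tA} =
  [1, -t, 0]
  [0, 1, 0]
  [0, -2*t, 1]

Strategy: write A = P · J · P⁻¹ where J is a Jordan canonical form, so e^{tA} = P · e^{tJ} · P⁻¹, and e^{tJ} can be computed block-by-block.

A has Jordan form
J =
  [0, 1, 0]
  [0, 0, 0]
  [0, 0, 0]
(up to reordering of blocks).

Per-block formulas:
  For a 2×2 Jordan block J_2(0): exp(t · J_2(0)) = e^(0t)·(I + t·N), where N is the 2×2 nilpotent shift.
  For a 1×1 block at λ = 0: exp(t · [0]) = [e^(0t)].

After assembling e^{tJ} and conjugating by P, we get:

e^{tA} =
  [1, -t, 0]
  [0, 1, 0]
  [0, -2*t, 1]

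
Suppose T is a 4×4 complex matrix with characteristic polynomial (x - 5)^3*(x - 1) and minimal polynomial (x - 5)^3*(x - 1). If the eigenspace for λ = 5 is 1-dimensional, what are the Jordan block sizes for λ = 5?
Block sizes for λ = 5: [3]

Step 1 — from the characteristic polynomial, algebraic multiplicity of λ = 5 is 3. From dim ker(T − (5)·I) = 1, there are exactly 1 Jordan blocks for λ = 5.
Step 2 — from the minimal polynomial, the factor (x − 5)^3 tells us the largest block for λ = 5 has size 3.
Step 3 — with total size 3, 1 blocks, and largest block 3, the block sizes (in nonincreasing order) are [3].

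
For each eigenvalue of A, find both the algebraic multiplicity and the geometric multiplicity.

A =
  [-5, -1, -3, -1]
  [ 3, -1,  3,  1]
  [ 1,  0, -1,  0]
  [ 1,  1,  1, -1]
λ = -2: alg = 4, geom = 2

Step 1 — factor the characteristic polynomial to read off the algebraic multiplicities:
  χ_A(x) = (x + 2)^4

Step 2 — compute geometric multiplicities via the rank-nullity identity g(λ) = n − rank(A − λI):
  rank(A − (-2)·I) = 2, so dim ker(A − (-2)·I) = n − 2 = 2

Summary:
  λ = -2: algebraic multiplicity = 4, geometric multiplicity = 2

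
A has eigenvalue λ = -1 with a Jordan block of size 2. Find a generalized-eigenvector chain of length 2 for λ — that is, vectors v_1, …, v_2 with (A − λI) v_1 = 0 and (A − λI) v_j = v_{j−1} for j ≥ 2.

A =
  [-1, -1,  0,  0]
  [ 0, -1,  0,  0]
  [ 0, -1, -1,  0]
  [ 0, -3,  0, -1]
A Jordan chain for λ = -1 of length 2:
v_1 = (-1, 0, -1, -3)ᵀ
v_2 = (0, 1, 0, 0)ᵀ

Let N = A − (-1)·I. We want v_2 with N^2 v_2 = 0 but N^1 v_2 ≠ 0; then v_{j-1} := N · v_j for j = 2, …, 2.

Pick v_2 = (0, 1, 0, 0)ᵀ.
Then v_1 = N · v_2 = (-1, 0, -1, -3)ᵀ.

Sanity check: (A − (-1)·I) v_1 = (0, 0, 0, 0)ᵀ = 0. ✓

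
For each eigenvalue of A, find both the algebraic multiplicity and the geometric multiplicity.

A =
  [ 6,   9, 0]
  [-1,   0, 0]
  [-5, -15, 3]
λ = 3: alg = 3, geom = 2

Step 1 — factor the characteristic polynomial to read off the algebraic multiplicities:
  χ_A(x) = (x - 3)^3

Step 2 — compute geometric multiplicities via the rank-nullity identity g(λ) = n − rank(A − λI):
  rank(A − (3)·I) = 1, so dim ker(A − (3)·I) = n − 1 = 2

Summary:
  λ = 3: algebraic multiplicity = 3, geometric multiplicity = 2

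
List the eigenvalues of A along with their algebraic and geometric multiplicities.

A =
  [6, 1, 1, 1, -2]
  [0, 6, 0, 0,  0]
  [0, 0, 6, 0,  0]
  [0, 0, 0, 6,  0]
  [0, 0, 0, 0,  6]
λ = 6: alg = 5, geom = 4

Step 1 — factor the characteristic polynomial to read off the algebraic multiplicities:
  χ_A(x) = (x - 6)^5

Step 2 — compute geometric multiplicities via the rank-nullity identity g(λ) = n − rank(A − λI):
  rank(A − (6)·I) = 1, so dim ker(A − (6)·I) = n − 1 = 4

Summary:
  λ = 6: algebraic multiplicity = 5, geometric multiplicity = 4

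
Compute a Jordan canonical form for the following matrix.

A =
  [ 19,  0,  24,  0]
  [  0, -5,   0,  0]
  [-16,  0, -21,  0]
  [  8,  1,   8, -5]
J_2(-5) ⊕ J_1(-5) ⊕ J_1(3)

The characteristic polynomial is
  det(x·I − A) = x^4 + 12*x^3 + 30*x^2 - 100*x - 375 = (x - 3)*(x + 5)^3

Eigenvalues and multiplicities (the geometric multiplicity of λ is n − rank(A − λI), which equals the number of Jordan blocks for λ):
  λ = -5: algebraic multiplicity = 3, geometric multiplicity = 2
  λ = 3: algebraic multiplicity = 1, geometric multiplicity = 1

Determining the block sizes for each eigenvalue:
  λ = -5: 2 blocks summing to 3 forces exactly one block of size 2 and the rest size 1 → block sizes [2, 1]
  λ = 3: one block (gm = 1), so the single block has size am = 1 → block sizes [1]

Assembling the blocks gives a Jordan form
J =
  [-5,  1,  0, 0]
  [ 0, -5,  0, 0]
  [ 0,  0, -5, 0]
  [ 0,  0,  0, 3]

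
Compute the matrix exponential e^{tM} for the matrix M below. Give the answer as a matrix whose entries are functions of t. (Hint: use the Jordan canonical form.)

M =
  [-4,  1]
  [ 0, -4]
e^{tM} =
  [exp(-4*t), t*exp(-4*t)]
  [0, exp(-4*t)]

Strategy: write M = P · J · P⁻¹ where J is a Jordan canonical form, so e^{tM} = P · e^{tJ} · P⁻¹, and e^{tJ} can be computed block-by-block.

M has Jordan form
J =
  [-4,  1]
  [ 0, -4]
(up to reordering of blocks).

Per-block formulas:
  For a 2×2 Jordan block J_2(-4): exp(t · J_2(-4)) = e^(-4t)·(I + t·N), where N is the 2×2 nilpotent shift.

After assembling e^{tJ} and conjugating by P, we get:

e^{tM} =
  [exp(-4*t), t*exp(-4*t)]
  [0, exp(-4*t)]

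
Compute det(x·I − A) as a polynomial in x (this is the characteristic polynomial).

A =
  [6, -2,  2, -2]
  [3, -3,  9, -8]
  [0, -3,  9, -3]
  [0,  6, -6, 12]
x^4 - 24*x^3 + 216*x^2 - 864*x + 1296

Expanding det(x·I − A) (e.g. by cofactor expansion or by noting that A is similar to its Jordan form J, which has the same characteristic polynomial as A) gives
  χ_A(x) = x^4 - 24*x^3 + 216*x^2 - 864*x + 1296
which factors as (x - 6)^4. The eigenvalues (with algebraic multiplicities) are λ = 6 with multiplicity 4.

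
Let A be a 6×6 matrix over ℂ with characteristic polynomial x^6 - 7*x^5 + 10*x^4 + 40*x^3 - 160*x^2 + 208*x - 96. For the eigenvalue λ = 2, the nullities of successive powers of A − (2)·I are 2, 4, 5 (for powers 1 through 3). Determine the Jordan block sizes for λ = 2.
Block sizes for λ = 2: [3, 2]

From the dimensions of kernels of powers, the number of Jordan blocks of size at least j is d_j − d_{j−1} where d_j = dim ker(N^j) (with d_0 = 0). Computing the differences gives [2, 2, 1].
The number of blocks of size exactly k is (#blocks of size ≥ k) − (#blocks of size ≥ k + 1), so the partition is: 1 block(s) of size 2, 1 block(s) of size 3.
In nonincreasing order the block sizes are [3, 2].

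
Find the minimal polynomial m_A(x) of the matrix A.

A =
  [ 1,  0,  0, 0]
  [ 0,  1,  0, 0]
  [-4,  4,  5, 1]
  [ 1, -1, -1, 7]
x^3 - 13*x^2 + 48*x - 36

The characteristic polynomial is χ_A(x) = (x - 6)^2*(x - 1)^2, so the eigenvalues are known. The minimal polynomial is
  m_A(x) = Π_λ (x − λ)^{k_λ}
where k_λ is the size of the *largest* Jordan block for λ (equivalently, the smallest k with (A − λI)^k v = 0 for every generalised eigenvector v of λ).

  λ = 1: largest Jordan block has size 1, contributing (x − 1)
  λ = 6: largest Jordan block has size 2, contributing (x − 6)^2

So m_A(x) = (x - 6)^2*(x - 1) = x^3 - 13*x^2 + 48*x - 36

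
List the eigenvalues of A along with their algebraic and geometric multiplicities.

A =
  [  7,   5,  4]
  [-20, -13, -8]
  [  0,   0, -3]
λ = -3: alg = 3, geom = 2

Step 1 — factor the characteristic polynomial to read off the algebraic multiplicities:
  χ_A(x) = (x + 3)^3

Step 2 — compute geometric multiplicities via the rank-nullity identity g(λ) = n − rank(A − λI):
  rank(A − (-3)·I) = 1, so dim ker(A − (-3)·I) = n − 1 = 2

Summary:
  λ = -3: algebraic multiplicity = 3, geometric multiplicity = 2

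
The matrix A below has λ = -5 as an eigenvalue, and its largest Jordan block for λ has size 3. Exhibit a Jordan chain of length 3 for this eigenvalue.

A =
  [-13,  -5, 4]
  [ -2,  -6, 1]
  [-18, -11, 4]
A Jordan chain for λ = -5 of length 3:
v_1 = (2, 0, 4)ᵀ
v_2 = (-8, -2, -18)ᵀ
v_3 = (1, 0, 0)ᵀ

Let N = A − (-5)·I. We want v_3 with N^3 v_3 = 0 but N^2 v_3 ≠ 0; then v_{j-1} := N · v_j for j = 3, …, 2.

Pick v_3 = (1, 0, 0)ᵀ.
Then v_2 = N · v_3 = (-8, -2, -18)ᵀ.
Then v_1 = N · v_2 = (2, 0, 4)ᵀ.

Sanity check: (A − (-5)·I) v_1 = (0, 0, 0)ᵀ = 0. ✓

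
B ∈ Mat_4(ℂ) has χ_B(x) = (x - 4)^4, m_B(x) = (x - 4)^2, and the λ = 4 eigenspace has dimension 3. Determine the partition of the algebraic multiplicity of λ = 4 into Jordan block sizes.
Block sizes for λ = 4: [2, 1, 1]

Step 1 — from the characteristic polynomial, algebraic multiplicity of λ = 4 is 4. From dim ker(B − (4)·I) = 3, there are exactly 3 Jordan blocks for λ = 4.
Step 2 — from the minimal polynomial, the factor (x − 4)^2 tells us the largest block for λ = 4 has size 2.
Step 3 — with total size 4, 3 blocks, and largest block 2, the block sizes (in nonincreasing order) are [2, 1, 1].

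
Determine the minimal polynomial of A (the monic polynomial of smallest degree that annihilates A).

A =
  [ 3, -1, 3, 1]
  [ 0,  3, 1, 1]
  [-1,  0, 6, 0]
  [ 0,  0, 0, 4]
x^3 - 12*x^2 + 48*x - 64

The characteristic polynomial is χ_A(x) = (x - 4)^4, so the eigenvalues are known. The minimal polynomial is
  m_A(x) = Π_λ (x − λ)^{k_λ}
where k_λ is the size of the *largest* Jordan block for λ (equivalently, the smallest k with (A − λI)^k v = 0 for every generalised eigenvector v of λ).

  λ = 4: largest Jordan block has size 3, contributing (x − 4)^3

So m_A(x) = (x - 4)^3 = x^3 - 12*x^2 + 48*x - 64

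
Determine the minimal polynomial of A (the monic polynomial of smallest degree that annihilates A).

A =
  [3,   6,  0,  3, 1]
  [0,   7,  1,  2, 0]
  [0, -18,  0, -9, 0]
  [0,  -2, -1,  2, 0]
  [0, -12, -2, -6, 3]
x^3 - 9*x^2 + 27*x - 27

The characteristic polynomial is χ_A(x) = (x - 3)^5, so the eigenvalues are known. The minimal polynomial is
  m_A(x) = Π_λ (x − λ)^{k_λ}
where k_λ is the size of the *largest* Jordan block for λ (equivalently, the smallest k with (A − λI)^k v = 0 for every generalised eigenvector v of λ).

  λ = 3: largest Jordan block has size 3, contributing (x − 3)^3

So m_A(x) = (x - 3)^3 = x^3 - 9*x^2 + 27*x - 27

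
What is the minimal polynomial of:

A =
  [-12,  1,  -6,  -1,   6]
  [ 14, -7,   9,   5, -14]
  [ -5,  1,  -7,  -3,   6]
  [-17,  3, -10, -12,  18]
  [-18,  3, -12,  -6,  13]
x^3 + 15*x^2 + 75*x + 125

The characteristic polynomial is χ_A(x) = (x + 5)^5, so the eigenvalues are known. The minimal polynomial is
  m_A(x) = Π_λ (x − λ)^{k_λ}
where k_λ is the size of the *largest* Jordan block for λ (equivalently, the smallest k with (A − λI)^k v = 0 for every generalised eigenvector v of λ).

  λ = -5: largest Jordan block has size 3, contributing (x + 5)^3

So m_A(x) = (x + 5)^3 = x^3 + 15*x^2 + 75*x + 125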